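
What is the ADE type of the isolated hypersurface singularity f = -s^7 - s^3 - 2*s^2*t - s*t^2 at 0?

D8

The Hessian of f at 0 is [[0, 0], [0, 0]] with rank 0, so corank 2. A Groebner basis of the Jacobian ideal J(f) in C{s,t} is {s*t/7 + t^6 + t^2/7, s*t^2 + t^3, s^2 + s*t}; counting standard monomials gives mu = 8. Corank 2; j^3 = -s*(s + t)^2 has shape L^2 M (L != M), so D-series; mu = 8 gives D_8.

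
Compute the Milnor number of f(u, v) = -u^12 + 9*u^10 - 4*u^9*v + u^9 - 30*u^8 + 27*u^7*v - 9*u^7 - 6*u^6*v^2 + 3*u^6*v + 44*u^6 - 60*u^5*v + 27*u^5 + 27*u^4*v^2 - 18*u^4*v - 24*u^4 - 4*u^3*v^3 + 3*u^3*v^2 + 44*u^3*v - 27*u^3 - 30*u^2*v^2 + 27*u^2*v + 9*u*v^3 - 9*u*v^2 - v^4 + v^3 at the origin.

The Hessian of f at 0 is [[0, 0], [0, 0]] with rank 0, so corank 2. A Groebner basis of the Jacobian ideal J(f) in C{u,v} is {19683*u^2/4 - 6561*u*v/2 + v^4 - 27*v^3/4 + 2187*v^2/4, u^3 + 135*u^2/4 - 45*u*v/2 - v^3/12 + 15*v^2/4, u^2*v + 243*u^2/4 - 81*u*v/2 - 7*v^3/36 + 27*v^2/4, 81*u^2 + u*v^2 - 54*u*v - 4*v^3/9 + 9*v^2}; counting standard monomials gives mu = 7. Corank 2; j^3 = -(3*u - v)^3 is a perfect cube, so E-series; the 4-jet and mu = 7 give E_7.

7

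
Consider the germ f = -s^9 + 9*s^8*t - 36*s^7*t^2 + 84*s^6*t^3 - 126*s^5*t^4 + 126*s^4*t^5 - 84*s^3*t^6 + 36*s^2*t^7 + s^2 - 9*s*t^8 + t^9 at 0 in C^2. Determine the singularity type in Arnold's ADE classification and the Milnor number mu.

The Hessian of f at 0 has rank 1. Corank 1: A-series; mu = 8 gives A_8.

Type A_8, Milnor number mu = 8.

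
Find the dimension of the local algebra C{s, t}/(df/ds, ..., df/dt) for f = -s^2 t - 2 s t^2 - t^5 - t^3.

The Hessian of f at 0 is [[0, 0], [0, 0]] with rank 0, so corank 2. A Groebner basis of the Jacobian ideal J(f) in C{s,t} is {s^2/5 + t^4 - t^2/5, s^3 + t^3, s*t + t^2}; counting standard monomials gives mu = 6. Corank 2; j^3 = -t*(s + t)^2 has shape L^2 M (L != M), so D-series; mu = 6 gives D_6.

6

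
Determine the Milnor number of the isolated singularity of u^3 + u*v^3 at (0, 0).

The Hessian of f at 0 has rank 0. Corank 2; j^3 = u^3 is a perfect cube, so E-series; the 4-jet and mu = 7 give E_7.

7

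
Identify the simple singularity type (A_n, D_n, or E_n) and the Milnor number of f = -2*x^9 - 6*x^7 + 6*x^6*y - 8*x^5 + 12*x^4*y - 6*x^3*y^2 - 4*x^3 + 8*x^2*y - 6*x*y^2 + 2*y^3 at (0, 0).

Type D_{4}, Milnor number mu = 4.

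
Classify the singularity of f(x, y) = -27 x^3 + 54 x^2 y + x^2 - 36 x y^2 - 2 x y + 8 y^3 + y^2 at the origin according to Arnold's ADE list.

The Hessian of f at 0 has rank 1. Corank 1: A-series; mu = 2 gives A_2.

A_{2}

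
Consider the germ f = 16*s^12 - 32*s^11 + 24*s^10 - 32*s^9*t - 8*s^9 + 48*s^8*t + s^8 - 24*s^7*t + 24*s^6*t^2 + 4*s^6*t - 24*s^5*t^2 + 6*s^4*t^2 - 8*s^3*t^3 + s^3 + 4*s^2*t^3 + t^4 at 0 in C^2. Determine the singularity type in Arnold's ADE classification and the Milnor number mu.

Type E_{6}, Milnor number mu = 6.

The Hessian of f at 0 is [[0, 0], [0, 0]] with rank 0, so corank 2. A Groebner basis of the Jacobian ideal J(f) in C{s,t} is {t^3, s^2}; counting standard monomials gives mu = 6. Corank 2; j^3 = s^3 is a perfect cube, so E-series; the 4-jet and mu = 6 give E_6.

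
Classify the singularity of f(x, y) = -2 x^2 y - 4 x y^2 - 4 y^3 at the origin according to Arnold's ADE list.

D4

The Hessian of f at 0 has rank 0. Corank 2; j^3 = -2*y*(x^2 + 2*x*y + 2*y^2) splits into three distinct lines over C (the quadratic factor has nonzero discriminant), so D_4.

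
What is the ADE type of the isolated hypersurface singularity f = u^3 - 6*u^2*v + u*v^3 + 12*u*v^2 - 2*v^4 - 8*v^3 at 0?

E_{7}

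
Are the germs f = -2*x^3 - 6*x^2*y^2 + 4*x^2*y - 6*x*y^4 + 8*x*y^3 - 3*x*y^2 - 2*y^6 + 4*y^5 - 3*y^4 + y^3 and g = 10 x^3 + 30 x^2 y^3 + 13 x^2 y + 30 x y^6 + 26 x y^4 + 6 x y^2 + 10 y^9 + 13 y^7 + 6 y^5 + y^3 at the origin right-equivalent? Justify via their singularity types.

The Hessian of f at 0 has rank 0. Corank 2; j^3 = -(x - y)*(2*x^2 - 2*x*y + y^2) splits into three distinct lines over C (the quadratic factor has nonzero discriminant), so D_4. The Hessian of g at 0 has rank 0. Corank 2; j^3 = (2*x + y)*(5*x^2 + 4*x*y + y^2) splits into three distinct lines over C (the quadratic factor has nonzero discriminant), so D_4. Both have type D_4, hence right-equivalent.

Yes.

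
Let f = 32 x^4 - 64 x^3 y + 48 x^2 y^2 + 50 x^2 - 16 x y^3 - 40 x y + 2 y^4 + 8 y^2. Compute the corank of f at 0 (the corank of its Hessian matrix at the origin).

1

The Hessian at 0 is [[100, -40], [-40, 16]] of rank 1; hence corank 1.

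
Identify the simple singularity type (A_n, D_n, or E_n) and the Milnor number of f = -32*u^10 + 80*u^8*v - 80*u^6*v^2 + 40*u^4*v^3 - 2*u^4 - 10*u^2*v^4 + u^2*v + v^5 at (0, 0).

Type D_6, Milnor number mu = 6.

The Hessian of f at 0 has rank 0. Corank 2; j^3 = u^2*v has shape L^2 M (L != M), so D-series; mu = 6 gives D_6.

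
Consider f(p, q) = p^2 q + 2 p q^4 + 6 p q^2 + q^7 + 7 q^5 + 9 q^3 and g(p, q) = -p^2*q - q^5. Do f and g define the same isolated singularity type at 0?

Yes.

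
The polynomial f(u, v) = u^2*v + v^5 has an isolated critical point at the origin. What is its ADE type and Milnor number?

Type D_6, Milnor number mu = 6.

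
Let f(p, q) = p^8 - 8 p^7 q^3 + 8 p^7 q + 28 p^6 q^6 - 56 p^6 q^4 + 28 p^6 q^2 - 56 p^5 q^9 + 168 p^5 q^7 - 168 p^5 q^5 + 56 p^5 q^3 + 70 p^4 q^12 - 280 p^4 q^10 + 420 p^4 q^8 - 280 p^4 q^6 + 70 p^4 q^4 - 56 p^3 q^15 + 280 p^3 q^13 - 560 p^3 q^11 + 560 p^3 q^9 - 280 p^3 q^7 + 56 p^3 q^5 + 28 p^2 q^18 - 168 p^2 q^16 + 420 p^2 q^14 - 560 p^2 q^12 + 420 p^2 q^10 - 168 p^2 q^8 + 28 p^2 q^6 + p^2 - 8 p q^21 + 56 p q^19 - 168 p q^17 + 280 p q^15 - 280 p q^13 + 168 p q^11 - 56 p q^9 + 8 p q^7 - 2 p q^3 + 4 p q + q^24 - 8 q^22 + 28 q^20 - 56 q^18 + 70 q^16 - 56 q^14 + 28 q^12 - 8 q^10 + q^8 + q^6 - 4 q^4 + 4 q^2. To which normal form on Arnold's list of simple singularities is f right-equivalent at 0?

A7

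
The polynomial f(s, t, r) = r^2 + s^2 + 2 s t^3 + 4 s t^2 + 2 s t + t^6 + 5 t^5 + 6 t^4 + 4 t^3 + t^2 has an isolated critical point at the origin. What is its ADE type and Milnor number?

Type A_{4}, Milnor number mu = 4.

The Hessian of f at 0 has rank 2. Corank 1: A-series; mu = 4 gives A_4.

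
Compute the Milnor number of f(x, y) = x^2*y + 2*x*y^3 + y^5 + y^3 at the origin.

The Hessian of f at 0 has rank 0. Corank 2; j^3 = y*(x^2 + y^2) splits into three distinct lines over C (the quadratic factor has nonzero discriminant), so D_4.

4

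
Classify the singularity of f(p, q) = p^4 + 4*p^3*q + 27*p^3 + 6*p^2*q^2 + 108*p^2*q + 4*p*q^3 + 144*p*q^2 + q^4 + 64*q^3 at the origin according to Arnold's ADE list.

E_{6}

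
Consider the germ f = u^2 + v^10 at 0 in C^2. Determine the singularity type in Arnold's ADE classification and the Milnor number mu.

Type A_9, Milnor number mu = 9.

The Hessian of f at 0 has rank 1. Corank 1: A-series; mu = 9 gives A_9.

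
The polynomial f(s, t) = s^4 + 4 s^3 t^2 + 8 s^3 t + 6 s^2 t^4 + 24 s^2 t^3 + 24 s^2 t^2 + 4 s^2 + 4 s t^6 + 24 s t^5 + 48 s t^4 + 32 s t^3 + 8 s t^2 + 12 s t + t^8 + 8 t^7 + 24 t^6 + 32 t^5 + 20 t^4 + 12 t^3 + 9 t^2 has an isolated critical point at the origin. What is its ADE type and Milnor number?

Type A_3, Milnor number mu = 3.

The Hessian of f at 0 has rank 1. Corank 1: A-series; mu = 3 gives A_3.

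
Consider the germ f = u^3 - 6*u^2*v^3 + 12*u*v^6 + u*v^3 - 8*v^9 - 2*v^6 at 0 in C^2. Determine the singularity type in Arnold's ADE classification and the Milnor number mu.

The Hessian of f at 0 is [[0, 0], [0, 0]] with rank 0, so corank 2. A Groebner basis of the Jacobian ideal J(f) in C{u,v} is {u^3, u*v^2, 3*u^2 + v^3}; counting standard monomials gives mu = 7. Corank 2; j^3 = u^3 is a perfect cube, so E-series; the 4-jet and mu = 7 give E_7.

Type E7, Milnor number mu = 7.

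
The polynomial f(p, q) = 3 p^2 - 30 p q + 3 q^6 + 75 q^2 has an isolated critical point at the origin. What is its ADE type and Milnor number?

Type A_{5}, Milnor number mu = 5.

The Hessian of f at 0 has rank 1. Corank 1: A-series; mu = 5 gives A_5.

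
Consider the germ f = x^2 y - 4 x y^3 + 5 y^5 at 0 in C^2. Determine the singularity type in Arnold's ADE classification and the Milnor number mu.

Type D_{6}, Milnor number mu = 6.

The Hessian of f at 0 has rank 0. Corank 2; j^3 = x^2*y has shape L^2 M (L != M), so D-series; mu = 6 gives D_6.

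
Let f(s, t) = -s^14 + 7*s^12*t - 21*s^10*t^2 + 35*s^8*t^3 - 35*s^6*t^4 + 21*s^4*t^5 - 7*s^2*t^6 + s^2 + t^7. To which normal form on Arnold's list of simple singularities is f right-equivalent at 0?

A_6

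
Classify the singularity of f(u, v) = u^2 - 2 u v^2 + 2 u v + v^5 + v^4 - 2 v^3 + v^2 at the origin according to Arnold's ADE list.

The Hessian of f at 0 is [[2, 2], [2, 2]] with rank 1, so corank 1. A Groebner basis of the Jacobian ideal J(f) in C{u,v} is {u^2 + 2*u*v + u + v, -u + v^2 - v}; counting standard monomials gives mu = 4. Corank 1: A-series; mu = 4 gives A_4.

A4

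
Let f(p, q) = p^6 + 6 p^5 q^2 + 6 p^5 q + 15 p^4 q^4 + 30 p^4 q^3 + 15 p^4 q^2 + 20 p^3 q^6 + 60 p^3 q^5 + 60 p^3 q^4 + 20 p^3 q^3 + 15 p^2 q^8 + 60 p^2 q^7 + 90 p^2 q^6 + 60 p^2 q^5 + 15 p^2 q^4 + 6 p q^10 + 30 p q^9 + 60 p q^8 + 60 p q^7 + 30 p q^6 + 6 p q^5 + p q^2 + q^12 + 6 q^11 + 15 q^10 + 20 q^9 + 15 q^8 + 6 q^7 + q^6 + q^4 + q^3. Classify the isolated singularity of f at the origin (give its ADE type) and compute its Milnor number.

The Hessian of f at 0 is [[0, 0], [0, 0]] with rank 0, so corank 2. A Groebner basis of the Jacobian ideal J(f) in C{p,q} is {p^5 + q^2/6, q^3, p*q + q^2}; counting standard monomials gives mu = 7. Corank 2; j^3 = q^2*(p + q) has shape L^2 M (L != M), so D-series; mu = 7 gives D_7.

Type D7, Milnor number mu = 7.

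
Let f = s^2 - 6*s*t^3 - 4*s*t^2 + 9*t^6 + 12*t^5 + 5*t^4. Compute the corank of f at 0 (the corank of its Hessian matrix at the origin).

Hessian at 0 has rank 1.

1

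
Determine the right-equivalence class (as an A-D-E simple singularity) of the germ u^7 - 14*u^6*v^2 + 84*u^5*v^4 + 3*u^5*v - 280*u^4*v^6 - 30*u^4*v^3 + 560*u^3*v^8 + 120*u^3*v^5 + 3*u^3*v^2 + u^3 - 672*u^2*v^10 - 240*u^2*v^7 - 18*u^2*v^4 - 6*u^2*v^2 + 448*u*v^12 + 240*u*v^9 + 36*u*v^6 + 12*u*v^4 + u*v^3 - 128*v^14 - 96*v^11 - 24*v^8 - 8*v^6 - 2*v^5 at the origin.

E_7

The Hessian of f at 0 has rank 0. Corank 2; j^3 = u^3 is a perfect cube, so E-series; the 4-jet and mu = 7 give E_7.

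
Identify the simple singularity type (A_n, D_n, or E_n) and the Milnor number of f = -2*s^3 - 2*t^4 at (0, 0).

Type E6, Milnor number mu = 6.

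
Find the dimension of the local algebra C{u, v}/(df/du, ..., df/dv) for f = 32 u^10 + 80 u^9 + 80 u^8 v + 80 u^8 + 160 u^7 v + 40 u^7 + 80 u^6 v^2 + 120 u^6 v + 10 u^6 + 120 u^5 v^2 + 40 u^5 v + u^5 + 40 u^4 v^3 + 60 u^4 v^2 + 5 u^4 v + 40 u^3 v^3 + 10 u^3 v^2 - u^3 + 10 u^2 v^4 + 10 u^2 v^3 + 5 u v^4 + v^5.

8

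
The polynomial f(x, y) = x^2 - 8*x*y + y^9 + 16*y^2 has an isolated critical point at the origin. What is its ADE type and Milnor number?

The Hessian of f at 0 is [[2, -8], [-8, 32]] with rank 1, so corank 1. A Groebner basis of the Jacobian ideal J(f) in C{x,y} is {y^8, x - 4*y}; counting standard monomials gives mu = 8. Corank 1: A-series; mu = 8 gives A_8.

Type A_{8}, Milnor number mu = 8.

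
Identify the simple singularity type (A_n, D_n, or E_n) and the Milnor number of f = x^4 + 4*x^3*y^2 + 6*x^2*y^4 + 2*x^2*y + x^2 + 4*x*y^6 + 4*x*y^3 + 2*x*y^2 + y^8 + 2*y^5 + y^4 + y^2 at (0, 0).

Type A_{1}, Milnor number mu = 1.

The Hessian of f at 0 has rank 2. Corank 0: nondegenerate Morse point, so A_1.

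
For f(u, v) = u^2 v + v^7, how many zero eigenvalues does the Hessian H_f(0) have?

Hessian at 0 has rank 0.

2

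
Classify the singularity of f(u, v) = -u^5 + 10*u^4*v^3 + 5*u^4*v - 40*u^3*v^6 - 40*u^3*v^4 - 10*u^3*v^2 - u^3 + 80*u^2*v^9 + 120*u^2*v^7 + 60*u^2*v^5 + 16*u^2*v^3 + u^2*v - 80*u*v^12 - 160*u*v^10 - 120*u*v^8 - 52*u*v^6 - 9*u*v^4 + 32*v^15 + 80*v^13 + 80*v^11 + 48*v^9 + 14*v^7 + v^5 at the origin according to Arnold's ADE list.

D6

The Hessian of f at 0 has rank 0. Corank 2; j^3 = -u^2*(u - v) has shape L^2 M (L != M), so D-series; mu = 6 gives D_6.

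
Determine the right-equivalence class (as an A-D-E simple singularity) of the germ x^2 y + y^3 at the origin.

D_4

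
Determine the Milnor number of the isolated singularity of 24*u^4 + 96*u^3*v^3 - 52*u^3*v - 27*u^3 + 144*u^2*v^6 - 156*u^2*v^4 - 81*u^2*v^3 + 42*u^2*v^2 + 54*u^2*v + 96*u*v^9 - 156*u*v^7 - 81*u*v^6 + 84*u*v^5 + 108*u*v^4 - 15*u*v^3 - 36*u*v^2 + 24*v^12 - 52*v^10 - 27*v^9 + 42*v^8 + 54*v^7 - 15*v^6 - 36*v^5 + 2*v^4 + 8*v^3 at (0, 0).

7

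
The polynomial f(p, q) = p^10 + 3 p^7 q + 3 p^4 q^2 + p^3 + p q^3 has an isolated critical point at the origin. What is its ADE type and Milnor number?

The Hessian of f at 0 is [[0, 0], [0, 0]] with rank 0, so corank 2. A Groebner basis of the Jacobian ideal J(f) in C{p,q} is {p^3, p*q^2, 3*p^2 + q^3}; counting standard monomials gives mu = 7. Corank 2; j^3 = p^3 is a perfect cube, so E-series; the 4-jet and mu = 7 give E_7.

Type E7, Milnor number mu = 7.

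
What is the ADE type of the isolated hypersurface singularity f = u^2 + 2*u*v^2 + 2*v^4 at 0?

A3

The Hessian of f at 0 has rank 1. Corank 1: A-series; mu = 3 gives A_3.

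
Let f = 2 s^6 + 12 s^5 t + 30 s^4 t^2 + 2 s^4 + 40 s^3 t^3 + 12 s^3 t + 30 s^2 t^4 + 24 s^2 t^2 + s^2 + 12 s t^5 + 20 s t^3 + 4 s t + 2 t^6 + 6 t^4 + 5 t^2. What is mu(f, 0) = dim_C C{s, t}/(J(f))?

The Hessian of f at 0 has rank 2. Corank 0: nondegenerate Morse point, so A_1.

1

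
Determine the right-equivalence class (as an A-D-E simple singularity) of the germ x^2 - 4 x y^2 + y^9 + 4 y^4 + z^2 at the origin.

The Hessian of f at 0 is [[2, 0, 0], [0, 0, 0], [0, 0, 2]] with rank 2, so corank 1. A Groebner basis of the Jacobian ideal J(f) in C{x,y,z} is {x^4, -x/2 + y^2, z}; counting standard monomials gives mu = 8. Corank 1: A-series; mu = 8 gives A_8.

A_{8}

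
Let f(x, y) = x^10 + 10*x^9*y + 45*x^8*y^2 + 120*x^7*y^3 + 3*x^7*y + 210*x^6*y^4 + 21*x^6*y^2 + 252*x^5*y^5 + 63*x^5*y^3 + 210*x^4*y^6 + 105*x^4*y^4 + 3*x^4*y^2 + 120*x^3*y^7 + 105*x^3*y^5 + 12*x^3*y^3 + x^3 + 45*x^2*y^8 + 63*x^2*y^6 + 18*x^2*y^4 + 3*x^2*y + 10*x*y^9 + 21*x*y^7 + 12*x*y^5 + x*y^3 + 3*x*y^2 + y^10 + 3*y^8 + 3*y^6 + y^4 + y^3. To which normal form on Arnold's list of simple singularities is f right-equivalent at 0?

The Hessian of f at 0 has rank 0. Corank 2; j^3 = (x + y)^3 is a perfect cube, so E-series; the 4-jet and mu = 7 give E_7.

E_7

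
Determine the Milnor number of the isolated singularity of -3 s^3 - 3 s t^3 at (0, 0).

7

The Hessian of f at 0 has rank 0. Corank 2; j^3 = -3*s^3 is a perfect cube, so E-series; the 4-jet and mu = 7 give E_7.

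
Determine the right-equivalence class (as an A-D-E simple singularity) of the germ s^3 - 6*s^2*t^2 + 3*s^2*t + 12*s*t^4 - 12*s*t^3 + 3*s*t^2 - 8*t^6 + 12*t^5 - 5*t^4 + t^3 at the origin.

The Hessian of f at 0 is [[0, 0], [0, 0]] with rank 0, so corank 2. A Groebner basis of the Jacobian ideal J(f) in C{s,t} is {s^3 - 3*s^2/4 - 3*s*t/2 - 3*t^2/4, s^2*t + s^2/2 + s*t + t^2/2, -s^2/4 + s*t^2 - s*t/2 - t^2/4, t^3}; counting standard monomials gives mu = 6. Corank 2; j^3 = (s + t)^3 is a perfect cube, so E-series; the 4-jet and mu = 6 give E_6.

E6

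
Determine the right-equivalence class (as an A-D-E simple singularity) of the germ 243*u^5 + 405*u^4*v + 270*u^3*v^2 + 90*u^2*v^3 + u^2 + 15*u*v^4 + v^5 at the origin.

A_{4}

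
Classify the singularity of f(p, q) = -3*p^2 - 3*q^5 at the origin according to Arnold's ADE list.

A_4

The Hessian of f at 0 has rank 1. Corank 1: A-series; mu = 4 gives A_4.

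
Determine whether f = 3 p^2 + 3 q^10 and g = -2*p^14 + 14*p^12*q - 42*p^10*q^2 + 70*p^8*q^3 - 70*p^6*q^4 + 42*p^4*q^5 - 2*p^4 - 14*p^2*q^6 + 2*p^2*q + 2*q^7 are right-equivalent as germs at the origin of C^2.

The Hessian of f at 0 has rank 1. Corank 1: A-series; mu = 9 gives A_9. The Hessian of g at 0 has rank 0. Corank 2; j^3 = 2*p^2*q has shape L^2 M (L != M), so D-series; mu = 8 gives D_8. f is A_9 but g is D_8, hence not right-equivalent.

No.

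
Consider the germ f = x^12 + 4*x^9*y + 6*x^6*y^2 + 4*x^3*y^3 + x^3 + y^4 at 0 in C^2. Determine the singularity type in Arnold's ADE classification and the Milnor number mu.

The Hessian of f at 0 has rank 0. Corank 2; j^3 = x^3 is a perfect cube, so E-series; the 4-jet and mu = 6 give E_6.

Type E_{6}, Milnor number mu = 6.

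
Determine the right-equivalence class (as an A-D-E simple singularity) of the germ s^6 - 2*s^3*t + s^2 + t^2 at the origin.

A1

The Hessian of f at 0 is [[2, 0], [0, 2]] with rank 2, so corank 0. A Groebner basis of the Jacobian ideal J(f) in C{s,t} is {s, t}; counting standard monomials gives mu = 1. Corank 0: nondegenerate Morse point, so A_1.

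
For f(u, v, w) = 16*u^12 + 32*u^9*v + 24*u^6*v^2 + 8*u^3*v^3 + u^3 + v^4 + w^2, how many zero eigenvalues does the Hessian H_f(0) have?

2

The Hessian at 0 is [[0, 0, 0], [0, 0, 0], [0, 0, 2]] of rank 1; hence corank 2.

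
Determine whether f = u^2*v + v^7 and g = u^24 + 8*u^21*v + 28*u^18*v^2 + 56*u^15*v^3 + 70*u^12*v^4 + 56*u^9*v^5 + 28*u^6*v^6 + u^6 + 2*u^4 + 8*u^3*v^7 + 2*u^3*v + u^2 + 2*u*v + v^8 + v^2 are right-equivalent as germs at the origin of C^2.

No.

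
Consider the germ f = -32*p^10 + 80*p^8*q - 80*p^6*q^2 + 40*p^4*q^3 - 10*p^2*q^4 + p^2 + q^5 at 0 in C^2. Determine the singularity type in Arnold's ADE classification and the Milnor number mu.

Type A_{4}, Milnor number mu = 4.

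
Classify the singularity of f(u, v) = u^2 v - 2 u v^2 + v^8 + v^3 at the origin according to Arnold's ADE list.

D_{9}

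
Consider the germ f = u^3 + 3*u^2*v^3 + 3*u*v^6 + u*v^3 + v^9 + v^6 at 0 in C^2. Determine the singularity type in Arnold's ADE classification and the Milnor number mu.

Type E_{7}, Milnor number mu = 7.

The Hessian of f at 0 has rank 0. Corank 2; j^3 = u^3 is a perfect cube, so E-series; the 4-jet and mu = 7 give E_7.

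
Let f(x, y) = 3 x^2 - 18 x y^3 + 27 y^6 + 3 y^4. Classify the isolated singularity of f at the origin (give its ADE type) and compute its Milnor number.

Type A_{3}, Milnor number mu = 3.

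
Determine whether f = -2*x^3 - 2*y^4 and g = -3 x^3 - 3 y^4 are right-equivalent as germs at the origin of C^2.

The Hessian of f at 0 has rank 0. Corank 2; j^3 = -2*x^3 is a perfect cube, so E-series; the 4-jet and mu = 6 give E_6. The Hessian of g at 0 has rank 0. Corank 2; j^3 = -3*x^3 is a perfect cube, so E-series; the 4-jet and mu = 6 give E_6. Both have type E_6, hence right-equivalent.

Yes.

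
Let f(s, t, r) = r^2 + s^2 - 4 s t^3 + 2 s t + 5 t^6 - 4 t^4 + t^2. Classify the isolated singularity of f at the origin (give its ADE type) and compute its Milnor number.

The Hessian of f at 0 has rank 2. Corank 1: A-series; mu = 5 gives A_5.

Type A_5, Milnor number mu = 5.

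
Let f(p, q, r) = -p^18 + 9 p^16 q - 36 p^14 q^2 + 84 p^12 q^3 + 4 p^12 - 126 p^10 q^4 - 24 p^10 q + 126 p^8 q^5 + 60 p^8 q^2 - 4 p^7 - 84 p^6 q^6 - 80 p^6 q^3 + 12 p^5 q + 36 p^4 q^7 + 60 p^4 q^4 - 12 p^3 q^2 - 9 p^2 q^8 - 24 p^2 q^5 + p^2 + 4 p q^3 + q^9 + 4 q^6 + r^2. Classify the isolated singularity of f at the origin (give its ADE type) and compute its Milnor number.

Type A_{8}, Milnor number mu = 8.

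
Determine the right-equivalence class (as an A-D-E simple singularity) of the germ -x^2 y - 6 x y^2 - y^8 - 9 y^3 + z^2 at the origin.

D9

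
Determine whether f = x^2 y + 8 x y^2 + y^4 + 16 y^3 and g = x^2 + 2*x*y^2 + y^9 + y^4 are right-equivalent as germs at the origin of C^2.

The Hessian of f at 0 is [[0, 0], [0, 0]] with rank 0, so corank 2. A Groebner basis of the Jacobian ideal J(f) in C{x,y} is {x^3 - 16*x^2 + 256*y^2, x^2/4 + y^3 - 4*y^2, x*y + 4*y^2}; counting standard monomials gives mu = 5. Corank 2; j^3 = y*(x + 4*y)^2 has shape L^2 M (L != M), so D-series; mu = 5 gives D_5. The Hessian of g at 0 is [[2, 0], [0, 0]] with rank 1, so corank 1. A Groebner basis of the Jacobian ideal J(g) in C{x,y} is {x^4, x + y^2}; counting standard monomials gives mu = 8. Corank 1: A-series; mu = 8 gives A_8. f is D_5 but g is A_8, hence not right-equivalent.

No.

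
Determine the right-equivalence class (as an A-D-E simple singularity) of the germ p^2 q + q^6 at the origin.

The Hessian of f at 0 has rank 0. Corank 2; j^3 = p^2*q has shape L^2 M (L != M), so D-series; mu = 7 gives D_7.

D_7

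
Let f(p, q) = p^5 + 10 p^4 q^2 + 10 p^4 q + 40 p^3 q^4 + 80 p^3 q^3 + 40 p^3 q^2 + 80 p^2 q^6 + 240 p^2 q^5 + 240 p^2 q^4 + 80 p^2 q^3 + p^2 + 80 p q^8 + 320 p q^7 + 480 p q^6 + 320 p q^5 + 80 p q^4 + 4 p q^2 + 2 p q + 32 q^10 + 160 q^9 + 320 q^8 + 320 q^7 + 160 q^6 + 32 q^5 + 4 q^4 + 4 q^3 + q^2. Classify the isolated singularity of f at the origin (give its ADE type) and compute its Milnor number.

The Hessian of f at 0 is [[2, 2], [2, 2]] with rank 1, so corank 1. A Groebner basis of the Jacobian ideal J(f) in C{p,q} is {p^2 + 2*p*q - p/2 - q/2, p/2 + q^2 + q/2}; counting standard monomials gives mu = 4. Corank 1: A-series; mu = 4 gives A_4.

Type A_{4}, Milnor number mu = 4.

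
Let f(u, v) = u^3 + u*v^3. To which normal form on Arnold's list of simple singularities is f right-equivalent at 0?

E_{7}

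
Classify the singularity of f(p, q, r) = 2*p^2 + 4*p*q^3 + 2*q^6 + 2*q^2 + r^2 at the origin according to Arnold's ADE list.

A1

The Hessian of f at 0 is [[4, 0, 0], [0, 4, 0], [0, 0, 2]] with rank 3, so corank 0. A Groebner basis of the Jacobian ideal J(f) in C{p,q,r} is {p, q, r}; counting standard monomials gives mu = 1. Corank 0: nondegenerate Morse point, so A_1.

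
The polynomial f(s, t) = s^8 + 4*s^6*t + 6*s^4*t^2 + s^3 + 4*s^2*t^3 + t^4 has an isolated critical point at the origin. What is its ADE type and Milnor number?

Type E6, Milnor number mu = 6.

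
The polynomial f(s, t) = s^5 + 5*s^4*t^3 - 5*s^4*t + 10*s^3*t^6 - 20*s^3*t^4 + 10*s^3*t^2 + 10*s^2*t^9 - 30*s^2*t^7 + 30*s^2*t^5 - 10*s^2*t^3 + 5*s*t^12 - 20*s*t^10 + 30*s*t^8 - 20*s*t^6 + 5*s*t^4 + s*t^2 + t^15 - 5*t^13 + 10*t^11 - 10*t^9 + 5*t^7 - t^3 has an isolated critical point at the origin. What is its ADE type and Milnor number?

Type D6, Milnor number mu = 6.

The Hessian of f at 0 has rank 0. Corank 2; j^3 = t^2*(s - t) has shape L^2 M (L != M), so D-series; mu = 6 gives D_6.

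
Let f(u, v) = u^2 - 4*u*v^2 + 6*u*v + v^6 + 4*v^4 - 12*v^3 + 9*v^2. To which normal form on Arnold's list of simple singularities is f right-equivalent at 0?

The Hessian of f at 0 has rank 1. Corank 1: A-series; mu = 5 gives A_5.

A_5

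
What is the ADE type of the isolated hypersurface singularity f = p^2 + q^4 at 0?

The Hessian of f at 0 is [[2, 0], [0, 0]] with rank 1, so corank 1. A Groebner basis of the Jacobian ideal J(f) in C{p,q} is {q^3, p}; counting standard monomials gives mu = 3. Corank 1: A-series; mu = 3 gives A_3.

A_3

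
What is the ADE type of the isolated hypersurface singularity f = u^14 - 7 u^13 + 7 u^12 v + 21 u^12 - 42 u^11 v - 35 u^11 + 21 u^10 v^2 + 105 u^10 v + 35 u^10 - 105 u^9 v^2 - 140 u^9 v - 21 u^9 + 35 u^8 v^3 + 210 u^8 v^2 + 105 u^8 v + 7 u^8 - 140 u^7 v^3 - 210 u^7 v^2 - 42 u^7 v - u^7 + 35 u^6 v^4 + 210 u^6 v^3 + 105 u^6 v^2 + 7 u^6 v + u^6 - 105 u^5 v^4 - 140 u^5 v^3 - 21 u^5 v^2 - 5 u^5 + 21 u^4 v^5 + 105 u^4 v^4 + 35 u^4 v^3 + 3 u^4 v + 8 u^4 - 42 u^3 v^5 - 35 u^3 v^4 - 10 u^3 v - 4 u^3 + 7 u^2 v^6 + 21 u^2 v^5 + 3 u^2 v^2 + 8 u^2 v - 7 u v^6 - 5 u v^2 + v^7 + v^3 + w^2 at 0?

The Hessian of f at 0 is [[0, 0, 0], [0, 0, 0], [0, 0, 2]] with rank 1, so corank 2. A Groebner basis of the Jacobian ideal J(f) in C{u,v,w} is {864*u^2/29 + u*v^3 - 24*u*v^2/29 - 1264*u*v/29 + 62*v^3/29 + 416*v^2/29, 3392*u^2/29 + 112*u*v^2/29 - 4928*u*v/29 + v^4 + 136*v^3/29 + 1616*v^2/29, u^3 - 170*u^2/29 - 42*u*v^2/29 + 253*u*v/29 + 7*v^3/29 - 84*v^2/29, u^2*v - 112*u^2/29 - 42*u*v^2/29 + 166*u*v/29 + 7*v^3/29 - 55*v^2/29, w}; counting standard monomials gives mu = 8. Corank 2; j^3 = -(u - v)*(2*u - v)^2 has shape L^2 M (L != M), so D-series; mu = 8 gives D_8.

D8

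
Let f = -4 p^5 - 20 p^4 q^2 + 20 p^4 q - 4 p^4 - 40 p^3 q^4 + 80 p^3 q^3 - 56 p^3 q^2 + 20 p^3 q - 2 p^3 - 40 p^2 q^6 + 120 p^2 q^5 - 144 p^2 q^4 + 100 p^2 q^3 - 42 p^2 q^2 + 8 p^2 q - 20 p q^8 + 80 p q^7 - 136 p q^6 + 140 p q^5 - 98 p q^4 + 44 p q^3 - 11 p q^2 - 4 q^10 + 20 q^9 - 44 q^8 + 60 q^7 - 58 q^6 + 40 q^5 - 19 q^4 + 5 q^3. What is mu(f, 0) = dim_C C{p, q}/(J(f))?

The Hessian of f at 0 has rank 0. Corank 2; j^3 = -(p - q)*(2*p^2 - 6*p*q + 5*q^2) splits into three distinct lines over C (the quadratic factor has nonzero discriminant), so D_4.

4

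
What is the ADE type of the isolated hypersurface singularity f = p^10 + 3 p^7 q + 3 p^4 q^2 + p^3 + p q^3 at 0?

E_7

The Hessian of f at 0 is [[0, 0], [0, 0]] with rank 0, so corank 2. A Groebner basis of the Jacobian ideal J(f) in C{p,q} is {p^3, p*q^2, 3*p^2 + q^3}; counting standard monomials gives mu = 7. Corank 2; j^3 = p^3 is a perfect cube, so E-series; the 4-jet and mu = 7 give E_7.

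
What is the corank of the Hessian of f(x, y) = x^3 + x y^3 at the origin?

2

Hessian at 0 has rank 0.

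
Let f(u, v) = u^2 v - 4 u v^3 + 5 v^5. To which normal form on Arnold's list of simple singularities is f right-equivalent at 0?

D_{6}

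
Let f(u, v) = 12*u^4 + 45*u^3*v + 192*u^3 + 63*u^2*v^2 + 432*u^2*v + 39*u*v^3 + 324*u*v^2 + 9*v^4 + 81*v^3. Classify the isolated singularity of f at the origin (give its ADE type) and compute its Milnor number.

Type E_7, Milnor number mu = 7.

The Hessian of f at 0 is [[0, 0], [0, 0]] with rank 0, so corank 2. A Groebner basis of the Jacobian ideal J(f) in C{u,v} is {196608*u^2 + 294912*u*v + v^4 + 64*v^3 + 110592*v^2, u^3 + 1008*u^2 + 1512*u*v + 3*v^3/4 + 567*v^2, u^2*v - 832*u^2 - 1248*u*v - 5*v^3/6 - 468*v^2, 512*u^2 + u*v^2 + 768*u*v + 11*v^3/12 + 288*v^2}; counting standard monomials gives mu = 7. Corank 2; j^3 = 3*(4*u + 3*v)^3 is a perfect cube, so E-series; the 4-jet and mu = 7 give E_7.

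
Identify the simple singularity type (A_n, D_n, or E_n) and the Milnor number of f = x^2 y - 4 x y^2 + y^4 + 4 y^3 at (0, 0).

Type D5, Milnor number mu = 5.

The Hessian of f at 0 has rank 0. Corank 2; j^3 = y*(x - 2*y)^2 has shape L^2 M (L != M), so D-series; mu = 5 gives D_5.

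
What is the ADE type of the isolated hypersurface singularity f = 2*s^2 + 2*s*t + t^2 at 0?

The Hessian of f at 0 has rank 2. Corank 0: nondegenerate Morse point, so A_1.

A_1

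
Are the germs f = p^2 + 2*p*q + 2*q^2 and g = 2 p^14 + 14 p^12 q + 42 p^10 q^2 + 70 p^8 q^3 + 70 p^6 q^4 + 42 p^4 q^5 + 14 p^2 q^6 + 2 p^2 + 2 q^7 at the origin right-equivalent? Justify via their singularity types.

The Hessian of f at 0 has rank 2. Corank 0: nondegenerate Morse point, so A_1. The Hessian of g at 0 has rank 1. Corank 1: A-series; mu = 6 gives A_6. f is A_1 but g is A_6, hence not right-equivalent.

No.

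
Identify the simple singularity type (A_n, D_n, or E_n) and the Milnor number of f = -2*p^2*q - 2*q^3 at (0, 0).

The Hessian of f at 0 has rank 0. Corank 2; j^3 = -2*q*(p^2 + q^2) splits into three distinct lines over C (the quadratic factor has nonzero discriminant), so D_4.

Type D4, Milnor number mu = 4.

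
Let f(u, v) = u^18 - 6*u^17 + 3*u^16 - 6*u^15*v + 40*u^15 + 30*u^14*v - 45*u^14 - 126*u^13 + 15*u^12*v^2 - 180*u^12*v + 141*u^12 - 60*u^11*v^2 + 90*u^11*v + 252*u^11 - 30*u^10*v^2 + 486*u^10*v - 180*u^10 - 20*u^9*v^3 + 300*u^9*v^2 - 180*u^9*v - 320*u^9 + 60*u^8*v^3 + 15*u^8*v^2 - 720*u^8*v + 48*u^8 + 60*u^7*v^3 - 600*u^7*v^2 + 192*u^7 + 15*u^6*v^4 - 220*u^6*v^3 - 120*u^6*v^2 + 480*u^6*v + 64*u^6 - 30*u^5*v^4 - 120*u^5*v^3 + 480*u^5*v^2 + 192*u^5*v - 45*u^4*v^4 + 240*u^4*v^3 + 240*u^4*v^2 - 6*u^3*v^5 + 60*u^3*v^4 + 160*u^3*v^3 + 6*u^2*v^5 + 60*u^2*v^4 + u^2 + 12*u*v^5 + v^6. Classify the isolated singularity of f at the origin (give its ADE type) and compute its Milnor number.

The Hessian of f at 0 is [[2, 0], [0, 0]] with rank 1, so corank 1. A Groebner basis of the Jacobian ideal J(f) in C{u,v} is {v^5, u}; counting standard monomials gives mu = 5. Corank 1: A-series; mu = 5 gives A_5.

Type A_{5}, Milnor number mu = 5.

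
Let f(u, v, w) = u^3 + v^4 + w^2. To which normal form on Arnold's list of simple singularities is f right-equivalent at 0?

The Hessian of f at 0 is [[0, 0, 0], [0, 0, 0], [0, 0, 2]] with rank 1, so corank 2. A Groebner basis of the Jacobian ideal J(f) in C{u,v,w} is {v^3, u^2, w}; counting standard monomials gives mu = 6. Corank 2; j^3 = u^3 is a perfect cube, so E-series; the 4-jet and mu = 6 give E_6.

E6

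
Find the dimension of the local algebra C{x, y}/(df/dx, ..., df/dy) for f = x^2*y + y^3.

4

The Hessian of f at 0 has rank 0. Corank 2; j^3 = y*(x^2 + y^2) splits into three distinct lines over C (the quadratic factor has nonzero discriminant), so D_4.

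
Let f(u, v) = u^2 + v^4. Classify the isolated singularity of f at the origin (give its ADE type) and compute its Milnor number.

Type A_{3}, Milnor number mu = 3.

The Hessian of f at 0 has rank 1. Corank 1: A-series; mu = 3 gives A_3.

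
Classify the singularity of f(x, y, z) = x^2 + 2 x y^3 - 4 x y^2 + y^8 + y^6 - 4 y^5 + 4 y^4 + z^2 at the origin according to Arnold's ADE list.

The Hessian of f at 0 has rank 2. Corank 1: A-series; mu = 7 gives A_7.

A_{7}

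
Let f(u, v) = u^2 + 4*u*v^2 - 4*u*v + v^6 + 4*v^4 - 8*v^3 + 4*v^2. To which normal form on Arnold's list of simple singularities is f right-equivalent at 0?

A5

The Hessian of f at 0 is [[2, -4], [-4, 8]] with rank 1, so corank 1. A Groebner basis of the Jacobian ideal J(f) in C{u,v} is {u^3 + 6*u^2 - 20*u*v - 8*u + 16*v, u^2*v + 2*u^2 - 6*u*v - 2*u + 4*v, u/2 + v^2 - v}; counting standard monomials gives mu = 5. Corank 1: A-series; mu = 5 gives A_5.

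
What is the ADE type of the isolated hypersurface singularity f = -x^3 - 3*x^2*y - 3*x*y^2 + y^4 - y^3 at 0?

E6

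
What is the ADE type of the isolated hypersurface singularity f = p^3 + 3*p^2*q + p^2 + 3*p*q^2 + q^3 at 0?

The Hessian of f at 0 has rank 1. Corank 1: A-series; mu = 2 gives A_2.

A2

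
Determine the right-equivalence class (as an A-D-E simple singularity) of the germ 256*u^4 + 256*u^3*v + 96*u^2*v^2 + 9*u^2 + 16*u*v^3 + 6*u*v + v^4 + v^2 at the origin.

A_3

The Hessian of f at 0 has rank 1. Corank 1: A-series; mu = 3 gives A_3.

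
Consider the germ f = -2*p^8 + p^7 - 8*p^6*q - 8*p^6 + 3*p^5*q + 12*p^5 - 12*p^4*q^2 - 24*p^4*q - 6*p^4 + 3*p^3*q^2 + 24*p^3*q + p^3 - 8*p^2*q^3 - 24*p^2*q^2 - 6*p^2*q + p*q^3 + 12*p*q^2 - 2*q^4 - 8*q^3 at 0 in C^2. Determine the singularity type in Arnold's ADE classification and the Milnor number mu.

Type E7, Milnor number mu = 7.

The Hessian of f at 0 has rank 0. Corank 2; j^3 = (p - 2*q)^3 is a perfect cube, so E-series; the 4-jet and mu = 7 give E_7.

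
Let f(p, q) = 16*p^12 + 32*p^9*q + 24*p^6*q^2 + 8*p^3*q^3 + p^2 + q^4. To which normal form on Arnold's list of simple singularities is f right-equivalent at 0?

A_{3}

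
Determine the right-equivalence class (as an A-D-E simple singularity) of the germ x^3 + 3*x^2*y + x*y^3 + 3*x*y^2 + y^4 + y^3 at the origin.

The Hessian of f at 0 has rank 0. Corank 2; j^3 = (x + y)^3 is a perfect cube, so E-series; the 4-jet and mu = 7 give E_7.

E_{7}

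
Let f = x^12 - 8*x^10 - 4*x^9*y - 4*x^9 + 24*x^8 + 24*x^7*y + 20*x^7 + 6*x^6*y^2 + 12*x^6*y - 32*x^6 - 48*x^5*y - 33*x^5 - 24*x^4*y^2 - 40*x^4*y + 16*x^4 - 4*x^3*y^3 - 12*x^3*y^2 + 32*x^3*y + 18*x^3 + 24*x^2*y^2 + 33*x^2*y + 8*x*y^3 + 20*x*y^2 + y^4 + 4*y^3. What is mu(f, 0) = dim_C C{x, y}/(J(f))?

5

The Hessian of f at 0 has rank 0. Corank 2; j^3 = (2*x + y)*(3*x + 2*y)^2 has shape L^2 M (L != M), so D-series; mu = 5 gives D_5.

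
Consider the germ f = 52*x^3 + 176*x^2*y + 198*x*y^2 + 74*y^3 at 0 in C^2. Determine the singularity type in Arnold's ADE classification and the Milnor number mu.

Type D_4, Milnor number mu = 4.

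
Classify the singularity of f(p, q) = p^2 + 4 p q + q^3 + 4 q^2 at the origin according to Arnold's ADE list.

The Hessian of f at 0 has rank 1. Corank 1: A-series; mu = 2 gives A_2.

A_{2}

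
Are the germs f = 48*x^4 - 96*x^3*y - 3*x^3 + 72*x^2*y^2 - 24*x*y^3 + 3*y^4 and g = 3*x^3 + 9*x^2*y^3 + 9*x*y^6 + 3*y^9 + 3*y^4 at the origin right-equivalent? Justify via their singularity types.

Yes.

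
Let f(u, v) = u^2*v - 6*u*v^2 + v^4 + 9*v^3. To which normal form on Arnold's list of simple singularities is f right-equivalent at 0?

The Hessian of f at 0 has rank 0. Corank 2; j^3 = v*(u - 3*v)^2 has shape L^2 M (L != M), so D-series; mu = 5 gives D_5.

D_{5}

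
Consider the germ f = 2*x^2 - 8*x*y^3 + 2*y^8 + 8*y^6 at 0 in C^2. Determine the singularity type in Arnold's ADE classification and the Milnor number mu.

The Hessian of f at 0 is [[4, 0], [0, 0]] with rank 1, so corank 1. A Groebner basis of the Jacobian ideal J(f) in C{x,y} is {x^3, x^2*y, -x/2 + y^3}; counting standard monomials gives mu = 7. Corank 1: A-series; mu = 7 gives A_7.

Type A_{7}, Milnor number mu = 7.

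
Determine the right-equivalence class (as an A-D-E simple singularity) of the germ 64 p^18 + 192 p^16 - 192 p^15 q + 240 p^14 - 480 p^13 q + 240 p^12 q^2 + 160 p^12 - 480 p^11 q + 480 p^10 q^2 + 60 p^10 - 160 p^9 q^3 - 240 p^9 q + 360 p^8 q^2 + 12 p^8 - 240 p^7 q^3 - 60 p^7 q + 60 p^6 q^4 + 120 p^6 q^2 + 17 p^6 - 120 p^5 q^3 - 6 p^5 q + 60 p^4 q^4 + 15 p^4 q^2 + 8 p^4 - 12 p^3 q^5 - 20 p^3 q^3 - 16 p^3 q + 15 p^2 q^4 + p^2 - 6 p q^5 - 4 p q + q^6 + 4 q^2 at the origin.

A5

The Hessian of f at 0 is [[2, -4], [-4, 8]] with rank 1, so corank 1. A Groebner basis of the Jacobian ideal J(f) in C{p,q} is {p*q^2 + p/16 - q/8, p/32 + q^3 - q/16, p^2 - 4*p*q + 4*q^2}; counting standard monomials gives mu = 5. Corank 1: A-series; mu = 5 gives A_5.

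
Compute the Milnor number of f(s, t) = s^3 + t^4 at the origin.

The Hessian of f at 0 has rank 0. Corank 2; j^3 = s^3 is a perfect cube, so E-series; the 4-jet and mu = 6 give E_6.

6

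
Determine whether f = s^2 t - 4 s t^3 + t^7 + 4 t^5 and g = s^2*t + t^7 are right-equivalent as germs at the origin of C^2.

The Hessian of f at 0 has rank 0. Corank 2; j^3 = s^2*t has shape L^2 M (L != M), so D-series; mu = 8 gives D_8. The Hessian of g at 0 has rank 0. Corank 2; j^3 = s^2*t has shape L^2 M (L != M), so D-series; mu = 8 gives D_8. Both have type D_8, hence right-equivalent.

Yes.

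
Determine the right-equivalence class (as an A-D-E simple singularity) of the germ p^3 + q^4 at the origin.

E6

The Hessian of f at 0 is [[0, 0], [0, 0]] with rank 0, so corank 2. A Groebner basis of the Jacobian ideal J(f) in C{p,q} is {q^3, p^2}; counting standard monomials gives mu = 6. Corank 2; j^3 = p^3 is a perfect cube, so E-series; the 4-jet and mu = 6 give E_6.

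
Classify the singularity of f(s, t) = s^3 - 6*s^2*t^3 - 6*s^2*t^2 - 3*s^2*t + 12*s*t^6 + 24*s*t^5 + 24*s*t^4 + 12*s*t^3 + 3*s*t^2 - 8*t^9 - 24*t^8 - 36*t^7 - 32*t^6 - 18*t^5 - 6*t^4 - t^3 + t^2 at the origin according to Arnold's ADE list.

A2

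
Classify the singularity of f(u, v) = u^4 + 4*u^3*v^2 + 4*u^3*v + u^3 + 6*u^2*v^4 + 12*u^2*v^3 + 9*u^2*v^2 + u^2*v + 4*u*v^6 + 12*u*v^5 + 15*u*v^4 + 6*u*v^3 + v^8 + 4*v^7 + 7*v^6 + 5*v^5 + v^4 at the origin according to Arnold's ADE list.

The Hessian of f at 0 is [[0, 0], [0, 0]] with rank 0, so corank 2. A Groebner basis of the Jacobian ideal J(f) in C{u,v} is {u*v^2, -u*v/3 + v^3, u^2 + 4*u*v/3}; counting standard monomials gives mu = 5. Corank 2; j^3 = u^2*(u + v) has shape L^2 M (L != M), so D-series; mu = 5 gives D_5.

D_5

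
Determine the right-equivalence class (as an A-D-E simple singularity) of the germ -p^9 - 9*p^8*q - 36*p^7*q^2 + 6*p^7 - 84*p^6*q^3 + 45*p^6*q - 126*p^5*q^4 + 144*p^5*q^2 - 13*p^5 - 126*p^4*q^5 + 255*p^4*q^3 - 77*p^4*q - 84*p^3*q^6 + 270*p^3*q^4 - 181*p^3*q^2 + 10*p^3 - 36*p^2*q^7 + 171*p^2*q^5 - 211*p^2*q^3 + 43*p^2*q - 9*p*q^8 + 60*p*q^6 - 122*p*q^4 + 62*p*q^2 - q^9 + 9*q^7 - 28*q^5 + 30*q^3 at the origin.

D4

The Hessian of f at 0 has rank 0. Corank 2; j^3 = (2*p + 3*q)*(5*p^2 + 14*p*q + 10*q^2) splits into three distinct lines over C (the quadratic factor has nonzero discriminant), so D_4.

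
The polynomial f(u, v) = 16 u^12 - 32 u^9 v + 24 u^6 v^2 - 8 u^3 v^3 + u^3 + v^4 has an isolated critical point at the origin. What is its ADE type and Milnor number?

The Hessian of f at 0 has rank 0. Corank 2; j^3 = u^3 is a perfect cube, so E-series; the 4-jet and mu = 6 give E_6.

Type E6, Milnor number mu = 6.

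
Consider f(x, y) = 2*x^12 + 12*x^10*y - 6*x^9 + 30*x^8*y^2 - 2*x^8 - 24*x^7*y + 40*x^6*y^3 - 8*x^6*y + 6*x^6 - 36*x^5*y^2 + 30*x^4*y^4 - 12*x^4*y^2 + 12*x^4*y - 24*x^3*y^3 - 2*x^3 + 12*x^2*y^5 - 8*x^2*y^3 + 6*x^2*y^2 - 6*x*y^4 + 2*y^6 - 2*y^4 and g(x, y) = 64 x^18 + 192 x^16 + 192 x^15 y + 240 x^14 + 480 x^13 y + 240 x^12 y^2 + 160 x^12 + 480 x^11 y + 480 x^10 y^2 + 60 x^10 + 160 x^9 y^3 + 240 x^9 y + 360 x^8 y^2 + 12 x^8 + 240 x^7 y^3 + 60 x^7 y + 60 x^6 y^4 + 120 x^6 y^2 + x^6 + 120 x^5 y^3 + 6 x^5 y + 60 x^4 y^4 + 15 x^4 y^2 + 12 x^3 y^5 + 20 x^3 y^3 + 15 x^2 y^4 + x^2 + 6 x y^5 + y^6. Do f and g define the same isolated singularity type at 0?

The Hessian of f at 0 is [[0, 0], [0, 0]] with rank 0, so corank 2. A Groebner basis of the Jacobian ideal J(f) in C{x,y} is {x^3, x^2*y, -x^2/2 + x*y^2, y^3}; counting standard monomials gives mu = 6. Corank 2; j^3 = -2*x^3 is a perfect cube, so E-series; the 4-jet and mu = 6 give E_6. The Hessian of g at 0 is [[2, 0], [0, 0]] with rank 1, so corank 1. A Groebner basis of the Jacobian ideal J(g) in C{x,y} is {y^5, x}; counting standard monomials gives mu = 5. Corank 1: A-series; mu = 5 gives A_5. f is E_6 but g is A_5, hence not right-equivalent.

No.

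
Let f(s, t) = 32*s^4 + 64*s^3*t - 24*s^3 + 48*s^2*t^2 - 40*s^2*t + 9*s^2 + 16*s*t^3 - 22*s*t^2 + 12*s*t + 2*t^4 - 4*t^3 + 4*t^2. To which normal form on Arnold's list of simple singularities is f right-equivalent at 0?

The Hessian of f at 0 is [[18, 12], [12, 8]] with rank 1, so corank 1. A Groebner basis of the Jacobian ideal J(f) in C{s,t} is {s^2 - 12*s - 8*t, s*t + 18*s + 12*t, -27*s + t^2 - 18*t}; counting standard monomials gives mu = 3. Corank 1: A-series; mu = 3 gives A_3.

A3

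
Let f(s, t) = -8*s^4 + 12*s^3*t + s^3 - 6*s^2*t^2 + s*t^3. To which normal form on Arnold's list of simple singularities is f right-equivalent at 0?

E_7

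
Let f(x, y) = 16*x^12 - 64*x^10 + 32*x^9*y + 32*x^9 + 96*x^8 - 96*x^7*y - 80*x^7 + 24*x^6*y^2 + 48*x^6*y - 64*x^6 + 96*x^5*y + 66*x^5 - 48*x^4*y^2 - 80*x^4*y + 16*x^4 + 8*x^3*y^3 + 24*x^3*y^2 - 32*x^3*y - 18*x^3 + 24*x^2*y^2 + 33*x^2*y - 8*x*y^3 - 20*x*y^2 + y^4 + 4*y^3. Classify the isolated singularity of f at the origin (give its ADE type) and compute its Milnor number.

The Hessian of f at 0 has rank 0. Corank 2; j^3 = -(2*x - y)*(3*x - 2*y)^2 has shape L^2 M (L != M), so D-series; mu = 5 gives D_5.

Type D_5, Milnor number mu = 5.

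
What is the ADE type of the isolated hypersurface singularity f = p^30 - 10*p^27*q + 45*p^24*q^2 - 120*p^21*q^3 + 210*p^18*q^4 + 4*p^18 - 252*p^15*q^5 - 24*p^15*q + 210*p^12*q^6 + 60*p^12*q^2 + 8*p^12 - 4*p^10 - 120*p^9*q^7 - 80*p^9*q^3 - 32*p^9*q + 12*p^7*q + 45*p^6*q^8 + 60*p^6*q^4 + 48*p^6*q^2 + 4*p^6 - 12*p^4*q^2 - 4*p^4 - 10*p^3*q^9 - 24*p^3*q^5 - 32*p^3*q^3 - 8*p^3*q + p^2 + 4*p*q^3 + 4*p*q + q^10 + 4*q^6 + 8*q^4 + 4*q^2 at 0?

A_{9}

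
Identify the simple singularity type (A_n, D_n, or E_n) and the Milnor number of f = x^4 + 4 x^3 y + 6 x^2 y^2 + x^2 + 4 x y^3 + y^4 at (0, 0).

Type A_3, Milnor number mu = 3.

The Hessian of f at 0 has rank 1. Corank 1: A-series; mu = 3 gives A_3.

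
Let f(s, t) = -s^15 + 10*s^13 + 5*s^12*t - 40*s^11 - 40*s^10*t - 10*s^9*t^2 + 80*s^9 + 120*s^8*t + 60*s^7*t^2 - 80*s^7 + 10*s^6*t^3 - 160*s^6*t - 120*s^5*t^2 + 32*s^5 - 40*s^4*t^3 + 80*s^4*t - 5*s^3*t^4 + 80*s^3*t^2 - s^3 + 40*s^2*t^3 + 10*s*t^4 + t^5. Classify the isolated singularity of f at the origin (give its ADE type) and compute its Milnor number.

The Hessian of f at 0 has rank 0. Corank 2; j^3 = -s^3 is a perfect cube, so E-series; the 5-jet and mu = 8 give E_8.

Type E_{8}, Milnor number mu = 8.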